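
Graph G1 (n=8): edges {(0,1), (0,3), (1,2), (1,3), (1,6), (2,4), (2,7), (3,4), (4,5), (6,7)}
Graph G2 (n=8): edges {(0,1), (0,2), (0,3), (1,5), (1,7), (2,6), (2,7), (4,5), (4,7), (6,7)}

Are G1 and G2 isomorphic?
Yes, isomorphic

The graphs are isomorphic.
One valid mapping φ: V(G1) → V(G2): 0→6, 1→7, 2→1, 3→2, 4→0, 5→3, 6→4, 7→5

Verify φ preserves adjacency — for each edge of G1, its image is an edge of G2:
  (0,1) → (φ(0),φ(1)) = (6,7) ∈ E(G2) ✓
  (0,3) → (φ(0),φ(3)) = (2,6) ∈ E(G2) ✓
  (1,2) → (φ(1),φ(2)) = (1,7) ∈ E(G2) ✓
  (1,3) → (φ(1),φ(3)) = (2,7) ∈ E(G2) ✓
  (1,6) → (φ(1),φ(6)) = (4,7) ∈ E(G2) ✓
  (2,4) → (φ(2),φ(4)) = (0,1) ∈ E(G2) ✓
  (2,7) → (φ(2),φ(7)) = (1,5) ∈ E(G2) ✓
  (3,4) → (φ(3),φ(4)) = (0,2) ∈ E(G2) ✓
  (4,5) → (φ(4),φ(5)) = (0,3) ∈ E(G2) ✓
  (6,7) → (φ(6),φ(7)) = (4,5) ∈ E(G2) ✓
All 10 edges of G1 map to edges of G2, and |E(G1)| = |E(G2)| = 10, so φ is a bijection on edges as well as vertices. Hence G1 ≅ G2.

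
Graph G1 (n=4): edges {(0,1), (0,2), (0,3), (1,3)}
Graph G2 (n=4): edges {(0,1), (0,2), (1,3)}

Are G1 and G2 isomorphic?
No, not isomorphic

The graphs are NOT isomorphic.

Degrees in G1: deg(0)=3, deg(1)=2, deg(2)=1, deg(3)=2.
Sorted degree sequence of G1: [3, 2, 2, 1].
Degrees in G2: deg(0)=2, deg(1)=2, deg(2)=1, deg(3)=1.
Sorted degree sequence of G2: [2, 2, 1, 1].
The (sorted) degree sequence is an isomorphism invariant, so since G1 and G2 have different degree sequences they cannot be isomorphic.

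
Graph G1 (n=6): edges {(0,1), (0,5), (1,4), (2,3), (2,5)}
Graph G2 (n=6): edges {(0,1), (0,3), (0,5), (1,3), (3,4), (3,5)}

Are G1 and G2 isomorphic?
No, not isomorphic

The graphs are NOT isomorphic.

Connected components of G1: 1 component(s) with vertex sets [[0, 1, 2, 3, 4, 5]], sizes [6].
Connected components of G2: 2 component(s) with vertex sets [[2], [0, 1, 3, 4, 5]], sizes [1, 5].
The number of connected components (and the multiset of component sizes) is an isomorphism invariant — an isomorphism maps each component of G1 bijectively onto a component of G2. Since G1 has 1 component(s) and G2 has 2, they cannot be isomorphic.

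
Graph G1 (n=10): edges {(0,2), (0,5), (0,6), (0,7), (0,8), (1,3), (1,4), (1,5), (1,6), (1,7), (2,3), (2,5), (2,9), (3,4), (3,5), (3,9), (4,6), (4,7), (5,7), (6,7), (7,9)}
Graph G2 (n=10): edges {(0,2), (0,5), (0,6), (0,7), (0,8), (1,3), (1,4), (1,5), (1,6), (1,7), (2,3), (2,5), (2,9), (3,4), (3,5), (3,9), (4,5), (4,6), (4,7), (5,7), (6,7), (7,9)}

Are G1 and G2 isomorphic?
No, not isomorphic

The graphs are NOT isomorphic.

Counting edges: G1 has 21 edge(s); G2 has 22 edge(s).
Edge count is an isomorphism invariant (a bijection on vertices induces a bijection on edges), so differing edge counts rule out isomorphism.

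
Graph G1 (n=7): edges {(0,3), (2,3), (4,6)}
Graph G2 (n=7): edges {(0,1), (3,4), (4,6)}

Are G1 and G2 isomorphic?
Yes, isomorphic

The graphs are isomorphic.
One valid mapping φ: V(G1) → V(G2): 0→3, 1→5, 2→6, 3→4, 4→0, 5→2, 6→1

Verify φ preserves adjacency — for each edge of G1, its image is an edge of G2:
  (0,3) → (φ(0),φ(3)) = (3,4) ∈ E(G2) ✓
  (2,3) → (φ(2),φ(3)) = (4,6) ∈ E(G2) ✓
  (4,6) → (φ(4),φ(6)) = (0,1) ∈ E(G2) ✓
All 3 edges of G1 map to edges of G2, and |E(G1)| = |E(G2)| = 3, so φ is a bijection on edges as well as vertices. Hence G1 ≅ G2.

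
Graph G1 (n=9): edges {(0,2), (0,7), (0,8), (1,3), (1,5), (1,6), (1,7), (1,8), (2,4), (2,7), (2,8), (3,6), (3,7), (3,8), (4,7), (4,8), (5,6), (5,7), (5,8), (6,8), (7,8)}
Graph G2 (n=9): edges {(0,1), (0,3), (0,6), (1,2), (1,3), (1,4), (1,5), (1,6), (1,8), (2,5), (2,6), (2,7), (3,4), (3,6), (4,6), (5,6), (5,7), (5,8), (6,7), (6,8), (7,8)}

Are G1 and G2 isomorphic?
Yes, isomorphic

The graphs are isomorphic.
One valid mapping φ: V(G1) → V(G2): 0→0, 1→5, 2→3, 3→8, 4→4, 5→2, 6→7, 7→1, 8→6

Verify φ preserves adjacency — for each edge of G1, its image is an edge of G2:
  (0,2) → (φ(0),φ(2)) = (0,3) ∈ E(G2) ✓
  (0,7) → (φ(0),φ(7)) = (0,1) ∈ E(G2) ✓
  (0,8) → (φ(0),φ(8)) = (0,6) ∈ E(G2) ✓
  (1,3) → (φ(1),φ(3)) = (5,8) ∈ E(G2) ✓
  (1,5) → (φ(1),φ(5)) = (2,5) ∈ E(G2) ✓
  (1,6) → (φ(1),φ(6)) = (5,7) ∈ E(G2) ✓
  (1,7) → (φ(1),φ(7)) = (1,5) ∈ E(G2) ✓
  (1,8) → (φ(1),φ(8)) = (5,6) ∈ E(G2) ✓
  (2,4) → (φ(2),φ(4)) = (3,4) ∈ E(G2) ✓
  (2,7) → (φ(2),φ(7)) = (1,3) ∈ E(G2) ✓
  (2,8) → (φ(2),φ(8)) = (3,6) ∈ E(G2) ✓
  (3,6) → (φ(3),φ(6)) = (7,8) ∈ E(G2) ✓
  (3,7) → (φ(3),φ(7)) = (1,8) ∈ E(G2) ✓
  (3,8) → (φ(3),φ(8)) = (6,8) ∈ E(G2) ✓
  (4,7) → (φ(4),φ(7)) = (1,4) ∈ E(G2) ✓
  (4,8) → (φ(4),φ(8)) = (4,6) ∈ E(G2) ✓
  (5,6) → (φ(5),φ(6)) = (2,7) ∈ E(G2) ✓
  (5,7) → (φ(5),φ(7)) = (1,2) ∈ E(G2) ✓
  (5,8) → (φ(5),φ(8)) = (2,6) ∈ E(G2) ✓
  (6,8) → (φ(6),φ(8)) = (6,7) ∈ E(G2) ✓
  (7,8) → (φ(7),φ(8)) = (1,6) ∈ E(G2) ✓
All 21 edges of G1 map to edges of G2, and |E(G1)| = |E(G2)| = 21, so φ is a bijection on edges as well as vertices. Hence G1 ≅ G2.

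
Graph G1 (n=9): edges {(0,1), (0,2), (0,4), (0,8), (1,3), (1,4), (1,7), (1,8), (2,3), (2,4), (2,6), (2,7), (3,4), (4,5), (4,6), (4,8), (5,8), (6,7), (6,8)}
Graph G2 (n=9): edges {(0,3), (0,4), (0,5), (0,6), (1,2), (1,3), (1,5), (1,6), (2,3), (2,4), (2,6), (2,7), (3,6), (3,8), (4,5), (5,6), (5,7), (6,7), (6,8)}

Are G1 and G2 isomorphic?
Yes, isomorphic

The graphs are isomorphic.
One valid mapping φ: V(G1) → V(G2): 0→1, 1→2, 2→5, 3→7, 4→6, 5→8, 6→0, 7→4, 8→3

Verify φ preserves adjacency — for each edge of G1, its image is an edge of G2:
  (0,1) → (φ(0),φ(1)) = (1,2) ∈ E(G2) ✓
  (0,2) → (φ(0),φ(2)) = (1,5) ∈ E(G2) ✓
  (0,4) → (φ(0),φ(4)) = (1,6) ∈ E(G2) ✓
  (0,8) → (φ(0),φ(8)) = (1,3) ∈ E(G2) ✓
  (1,3) → (φ(1),φ(3)) = (2,7) ∈ E(G2) ✓
  (1,4) → (φ(1),φ(4)) = (2,6) ∈ E(G2) ✓
  (1,7) → (φ(1),φ(7)) = (2,4) ∈ E(G2) ✓
  (1,8) → (φ(1),φ(8)) = (2,3) ∈ E(G2) ✓
  (2,3) → (φ(2),φ(3)) = (5,7) ∈ E(G2) ✓
  (2,4) → (φ(2),φ(4)) = (5,6) ∈ E(G2) ✓
  (2,6) → (φ(2),φ(6)) = (0,5) ∈ E(G2) ✓
  (2,7) → (φ(2),φ(7)) = (4,5) ∈ E(G2) ✓
  (3,4) → (φ(3),φ(4)) = (6,7) ∈ E(G2) ✓
  (4,5) → (φ(4),φ(5)) = (6,8) ∈ E(G2) ✓
  (4,6) → (φ(4),φ(6)) = (0,6) ∈ E(G2) ✓
  (4,8) → (φ(4),φ(8)) = (3,6) ∈ E(G2) ✓
  (5,8) → (φ(5),φ(8)) = (3,8) ∈ E(G2) ✓
  (6,7) → (φ(6),φ(7)) = (0,4) ∈ E(G2) ✓
  (6,8) → (φ(6),φ(8)) = (0,3) ∈ E(G2) ✓
All 19 edges of G1 map to edges of G2, and |E(G1)| = |E(G2)| = 19, so φ is a bijection on edges as well as vertices. Hence G1 ≅ G2.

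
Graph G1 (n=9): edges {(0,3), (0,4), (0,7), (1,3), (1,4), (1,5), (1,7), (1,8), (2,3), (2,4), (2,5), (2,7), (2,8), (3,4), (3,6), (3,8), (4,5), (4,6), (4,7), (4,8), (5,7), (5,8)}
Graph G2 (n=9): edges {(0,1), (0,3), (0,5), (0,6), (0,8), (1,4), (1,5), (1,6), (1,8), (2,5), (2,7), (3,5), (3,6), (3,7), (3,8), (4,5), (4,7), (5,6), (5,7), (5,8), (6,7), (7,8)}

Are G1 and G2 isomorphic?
Yes, isomorphic

The graphs are isomorphic.
One valid mapping φ: V(G1) → V(G2): 0→4, 1→6, 2→8, 3→7, 4→5, 5→0, 6→2, 7→1, 8→3

Verify φ preserves adjacency — for each edge of G1, its image is an edge of G2:
  (0,3) → (φ(0),φ(3)) = (4,7) ∈ E(G2) ✓
  (0,4) → (φ(0),φ(4)) = (4,5) ∈ E(G2) ✓
  (0,7) → (φ(0),φ(7)) = (1,4) ∈ E(G2) ✓
  (1,3) → (φ(1),φ(3)) = (6,7) ∈ E(G2) ✓
  (1,4) → (φ(1),φ(4)) = (5,6) ∈ E(G2) ✓
  (1,5) → (φ(1),φ(5)) = (0,6) ∈ E(G2) ✓
  (1,7) → (φ(1),φ(7)) = (1,6) ∈ E(G2) ✓
  (1,8) → (φ(1),φ(8)) = (3,6) ∈ E(G2) ✓
  (2,3) → (φ(2),φ(3)) = (7,8) ∈ E(G2) ✓
  (2,4) → (φ(2),φ(4)) = (5,8) ∈ E(G2) ✓
  (2,5) → (φ(2),φ(5)) = (0,8) ∈ E(G2) ✓
  (2,7) → (φ(2),φ(7)) = (1,8) ∈ E(G2) ✓
  (2,8) → (φ(2),φ(8)) = (3,8) ∈ E(G2) ✓
  (3,4) → (φ(3),φ(4)) = (5,7) ∈ E(G2) ✓
  (3,6) → (φ(3),φ(6)) = (2,7) ∈ E(G2) ✓
  (3,8) → (φ(3),φ(8)) = (3,7) ∈ E(G2) ✓
  (4,5) → (φ(4),φ(5)) = (0,5) ∈ E(G2) ✓
  (4,6) → (φ(4),φ(6)) = (2,5) ∈ E(G2) ✓
  (4,7) → (φ(4),φ(7)) = (1,5) ∈ E(G2) ✓
  (4,8) → (φ(4),φ(8)) = (3,5) ∈ E(G2) ✓
  (5,7) → (φ(5),φ(7)) = (0,1) ∈ E(G2) ✓
  (5,8) → (φ(5),φ(8)) = (0,3) ∈ E(G2) ✓
All 22 edges of G1 map to edges of G2, and |E(G1)| = |E(G2)| = 22, so φ is a bijection on edges as well as vertices. Hence G1 ≅ G2.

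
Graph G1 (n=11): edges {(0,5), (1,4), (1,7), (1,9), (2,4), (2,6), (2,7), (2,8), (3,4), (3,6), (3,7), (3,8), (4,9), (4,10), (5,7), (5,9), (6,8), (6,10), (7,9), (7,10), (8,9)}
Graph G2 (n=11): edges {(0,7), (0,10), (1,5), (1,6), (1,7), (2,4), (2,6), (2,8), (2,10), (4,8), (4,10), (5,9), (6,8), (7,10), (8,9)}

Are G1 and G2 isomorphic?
No, not isomorphic

The graphs are NOT isomorphic.

Connected components of G1: 1 component(s) with vertex sets [[0, 1, 2, 3, 4, 5, 6, 7, 8, 9, 10]], sizes [11].
Connected components of G2: 2 component(s) with vertex sets [[3], [0, 1, 2, 4, 5, 6, 7, 8, 9, 10]], sizes [1, 10].
The number of connected components (and the multiset of component sizes) is an isomorphism invariant — an isomorphism maps each component of G1 bijectively onto a component of G2. Since G1 has 1 component(s) and G2 has 2, they cannot be isomorphic.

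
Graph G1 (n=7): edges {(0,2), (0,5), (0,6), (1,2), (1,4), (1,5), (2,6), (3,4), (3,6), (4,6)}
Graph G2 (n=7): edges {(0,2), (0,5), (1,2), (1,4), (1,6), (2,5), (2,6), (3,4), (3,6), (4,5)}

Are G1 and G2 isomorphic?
Yes, isomorphic

The graphs are isomorphic.
One valid mapping φ: V(G1) → V(G2): 0→6, 1→4, 2→1, 3→0, 4→5, 5→3, 6→2

Verify φ preserves adjacency — for each edge of G1, its image is an edge of G2:
  (0,2) → (φ(0),φ(2)) = (1,6) ∈ E(G2) ✓
  (0,5) → (φ(0),φ(5)) = (3,6) ∈ E(G2) ✓
  (0,6) → (φ(0),φ(6)) = (2,6) ∈ E(G2) ✓
  (1,2) → (φ(1),φ(2)) = (1,4) ∈ E(G2) ✓
  (1,4) → (φ(1),φ(4)) = (4,5) ∈ E(G2) ✓
  (1,5) → (φ(1),φ(5)) = (3,4) ∈ E(G2) ✓
  (2,6) → (φ(2),φ(6)) = (1,2) ∈ E(G2) ✓
  (3,4) → (φ(3),φ(4)) = (0,5) ∈ E(G2) ✓
  (3,6) → (φ(3),φ(6)) = (0,2) ∈ E(G2) ✓
  (4,6) → (φ(4),φ(6)) = (2,5) ∈ E(G2) ✓
All 10 edges of G1 map to edges of G2, and |E(G1)| = |E(G2)| = 10, so φ is a bijection on edges as well as vertices. Hence G1 ≅ G2.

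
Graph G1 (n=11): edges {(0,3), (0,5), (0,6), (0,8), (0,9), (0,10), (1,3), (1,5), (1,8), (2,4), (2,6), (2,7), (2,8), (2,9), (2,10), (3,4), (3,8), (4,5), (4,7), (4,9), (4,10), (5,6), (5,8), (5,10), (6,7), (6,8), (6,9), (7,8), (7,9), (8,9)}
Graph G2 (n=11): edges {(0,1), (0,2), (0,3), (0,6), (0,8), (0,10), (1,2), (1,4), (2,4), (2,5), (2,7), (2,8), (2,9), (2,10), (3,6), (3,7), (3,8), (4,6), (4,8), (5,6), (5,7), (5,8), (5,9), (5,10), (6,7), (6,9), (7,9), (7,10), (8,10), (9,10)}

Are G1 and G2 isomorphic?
Yes, isomorphic

The graphs are isomorphic.
One valid mapping φ: V(G1) → V(G2): 0→8, 1→1, 2→7, 3→4, 4→6, 5→0, 6→10, 7→9, 8→2, 9→5, 10→3

Verify φ preserves adjacency — for each edge of G1, its image is an edge of G2:
  (0,3) → (φ(0),φ(3)) = (4,8) ∈ E(G2) ✓
  (0,5) → (φ(0),φ(5)) = (0,8) ∈ E(G2) ✓
  (0,6) → (φ(0),φ(6)) = (8,10) ∈ E(G2) ✓
  (0,8) → (φ(0),φ(8)) = (2,8) ∈ E(G2) ✓
  (0,9) → (φ(0),φ(9)) = (5,8) ∈ E(G2) ✓
  (0,10) → (φ(0),φ(10)) = (3,8) ∈ E(G2) ✓
  (1,3) → (φ(1),φ(3)) = (1,4) ∈ E(G2) ✓
  (1,5) → (φ(1),φ(5)) = (0,1) ∈ E(G2) ✓
  (1,8) → (φ(1),φ(8)) = (1,2) ∈ E(G2) ✓
  (2,4) → (φ(2),φ(4)) = (6,7) ∈ E(G2) ✓
  (2,6) → (φ(2),φ(6)) = (7,10) ∈ E(G2) ✓
  (2,7) → (φ(2),φ(7)) = (7,9) ∈ E(G2) ✓
  (2,8) → (φ(2),φ(8)) = (2,7) ∈ E(G2) ✓
  (2,9) → (φ(2),φ(9)) = (5,7) ∈ E(G2) ✓
  (2,10) → (φ(2),φ(10)) = (3,7) ∈ E(G2) ✓
  (3,4) → (φ(3),φ(4)) = (4,6) ∈ E(G2) ✓
  (3,8) → (φ(3),φ(8)) = (2,4) ∈ E(G2) ✓
  (4,5) → (φ(4),φ(5)) = (0,6) ∈ E(G2) ✓
  (4,7) → (φ(4),φ(7)) = (6,9) ∈ E(G2) ✓
  (4,9) → (φ(4),φ(9)) = (5,6) ∈ E(G2) ✓
  (4,10) → (φ(4),φ(10)) = (3,6) ∈ E(G2) ✓
  (5,6) → (φ(5),φ(6)) = (0,10) ∈ E(G2) ✓
  (5,8) → (φ(5),φ(8)) = (0,2) ∈ E(G2) ✓
  (5,10) → (φ(5),φ(10)) = (0,3) ∈ E(G2) ✓
  (6,7) → (φ(6),φ(7)) = (9,10) ∈ E(G2) ✓
  (6,8) → (φ(6),φ(8)) = (2,10) ∈ E(G2) ✓
  (6,9) → (φ(6),φ(9)) = (5,10) ∈ E(G2) ✓
  (7,8) → (φ(7),φ(8)) = (2,9) ∈ E(G2) ✓
  (7,9) → (φ(7),φ(9)) = (5,9) ∈ E(G2) ✓
  (8,9) → (φ(8),φ(9)) = (2,5) ∈ E(G2) ✓
All 30 edges of G1 map to edges of G2, and |E(G1)| = |E(G2)| = 30, so φ is a bijection on edges as well as vertices. Hence G1 ≅ G2.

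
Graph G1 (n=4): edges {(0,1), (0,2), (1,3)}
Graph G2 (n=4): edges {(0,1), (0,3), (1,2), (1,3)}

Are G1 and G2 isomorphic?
No, not isomorphic

The graphs are NOT isomorphic.

Counting triangles (3-cliques): G1 has 0, G2 has 1.
Triangle count is an isomorphism invariant, so differing triangle counts rule out isomorphism.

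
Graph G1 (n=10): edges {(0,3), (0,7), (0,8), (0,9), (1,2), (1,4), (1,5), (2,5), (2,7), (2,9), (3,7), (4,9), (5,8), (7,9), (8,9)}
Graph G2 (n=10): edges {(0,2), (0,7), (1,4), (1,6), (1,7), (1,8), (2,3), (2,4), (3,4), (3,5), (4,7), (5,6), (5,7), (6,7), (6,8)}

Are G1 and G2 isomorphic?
Yes, isomorphic

The graphs are isomorphic.
One valid mapping φ: V(G1) → V(G2): 0→6, 1→2, 2→4, 3→8, 4→0, 5→3, 6→9, 7→1, 8→5, 9→7

Verify φ preserves adjacency — for each edge of G1, its image is an edge of G2:
  (0,3) → (φ(0),φ(3)) = (6,8) ∈ E(G2) ✓
  (0,7) → (φ(0),φ(7)) = (1,6) ∈ E(G2) ✓
  (0,8) → (φ(0),φ(8)) = (5,6) ∈ E(G2) ✓
  (0,9) → (φ(0),φ(9)) = (6,7) ∈ E(G2) ✓
  (1,2) → (φ(1),φ(2)) = (2,4) ∈ E(G2) ✓
  (1,4) → (φ(1),φ(4)) = (0,2) ∈ E(G2) ✓
  (1,5) → (φ(1),φ(5)) = (2,3) ∈ E(G2) ✓
  (2,5) → (φ(2),φ(5)) = (3,4) ∈ E(G2) ✓
  (2,7) → (φ(2),φ(7)) = (1,4) ∈ E(G2) ✓
  (2,9) → (φ(2),φ(9)) = (4,7) ∈ E(G2) ✓
  (3,7) → (φ(3),φ(7)) = (1,8) ∈ E(G2) ✓
  (4,9) → (φ(4),φ(9)) = (0,7) ∈ E(G2) ✓
  (5,8) → (φ(5),φ(8)) = (3,5) ∈ E(G2) ✓
  (7,9) → (φ(7),φ(9)) = (1,7) ∈ E(G2) ✓
  (8,9) → (φ(8),φ(9)) = (5,7) ∈ E(G2) ✓
All 15 edges of G1 map to edges of G2, and |E(G1)| = |E(G2)| = 15, so φ is a bijection on edges as well as vertices. Hence G1 ≅ G2.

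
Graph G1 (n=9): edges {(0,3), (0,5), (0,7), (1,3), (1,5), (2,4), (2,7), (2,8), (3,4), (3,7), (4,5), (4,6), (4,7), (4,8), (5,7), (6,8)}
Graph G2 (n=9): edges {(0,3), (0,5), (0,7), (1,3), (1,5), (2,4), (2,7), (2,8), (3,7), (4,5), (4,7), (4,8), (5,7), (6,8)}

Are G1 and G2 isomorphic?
No, not isomorphic

The graphs are NOT isomorphic.

Counting edges: G1 has 16 edge(s); G2 has 14 edge(s).
Edge count is an isomorphism invariant (a bijection on vertices induces a bijection on edges), so differing edge counts rule out isomorphism.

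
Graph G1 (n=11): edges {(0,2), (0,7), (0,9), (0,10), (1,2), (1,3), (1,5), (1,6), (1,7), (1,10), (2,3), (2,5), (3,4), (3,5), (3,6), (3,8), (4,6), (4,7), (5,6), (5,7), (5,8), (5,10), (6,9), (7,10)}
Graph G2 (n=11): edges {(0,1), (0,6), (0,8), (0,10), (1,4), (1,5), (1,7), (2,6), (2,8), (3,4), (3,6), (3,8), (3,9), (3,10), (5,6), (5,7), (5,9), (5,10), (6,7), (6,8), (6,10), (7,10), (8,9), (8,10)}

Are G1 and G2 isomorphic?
Yes, isomorphic

The graphs are isomorphic.
One valid mapping φ: V(G1) → V(G2): 0→1, 1→10, 2→0, 3→8, 4→9, 5→6, 6→3, 7→5, 8→2, 9→4, 10→7

Verify φ preserves adjacency — for each edge of G1, its image is an edge of G2:
  (0,2) → (φ(0),φ(2)) = (0,1) ∈ E(G2) ✓
  (0,7) → (φ(0),φ(7)) = (1,5) ∈ E(G2) ✓
  (0,9) → (φ(0),φ(9)) = (1,4) ∈ E(G2) ✓
  (0,10) → (φ(0),φ(10)) = (1,7) ∈ E(G2) ✓
  (1,2) → (φ(1),φ(2)) = (0,10) ∈ E(G2) ✓
  (1,3) → (φ(1),φ(3)) = (8,10) ∈ E(G2) ✓
  (1,5) → (φ(1),φ(5)) = (6,10) ∈ E(G2) ✓
  (1,6) → (φ(1),φ(6)) = (3,10) ∈ E(G2) ✓
  (1,7) → (φ(1),φ(7)) = (5,10) ∈ E(G2) ✓
  (1,10) → (φ(1),φ(10)) = (7,10) ∈ E(G2) ✓
  (2,3) → (φ(2),φ(3)) = (0,8) ∈ E(G2) ✓
  (2,5) → (φ(2),φ(5)) = (0,6) ∈ E(G2) ✓
  (3,4) → (φ(3),φ(4)) = (8,9) ∈ E(G2) ✓
  (3,5) → (φ(3),φ(5)) = (6,8) ∈ E(G2) ✓
  (3,6) → (φ(3),φ(6)) = (3,8) ∈ E(G2) ✓
  (3,8) → (φ(3),φ(8)) = (2,8) ∈ E(G2) ✓
  (4,6) → (φ(4),φ(6)) = (3,9) ∈ E(G2) ✓
  (4,7) → (φ(4),φ(7)) = (5,9) ∈ E(G2) ✓
  (5,6) → (φ(5),φ(6)) = (3,6) ∈ E(G2) ✓
  (5,7) → (φ(5),φ(7)) = (5,6) ∈ E(G2) ✓
  (5,8) → (φ(5),φ(8)) = (2,6) ∈ E(G2) ✓
  (5,10) → (φ(5),φ(10)) = (6,7) ∈ E(G2) ✓
  (6,9) → (φ(6),φ(9)) = (3,4) ∈ E(G2) ✓
  (7,10) → (φ(7),φ(10)) = (5,7) ∈ E(G2) ✓
All 24 edges of G1 map to edges of G2, and |E(G1)| = |E(G2)| = 24, so φ is a bijection on edges as well as vertices. Hence G1 ≅ G2.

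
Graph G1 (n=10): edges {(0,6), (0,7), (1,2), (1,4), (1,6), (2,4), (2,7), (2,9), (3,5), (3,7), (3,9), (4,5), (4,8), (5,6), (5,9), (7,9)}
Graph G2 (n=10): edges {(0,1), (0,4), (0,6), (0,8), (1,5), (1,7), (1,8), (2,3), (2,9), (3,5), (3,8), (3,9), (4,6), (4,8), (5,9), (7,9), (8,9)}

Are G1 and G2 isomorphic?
No, not isomorphic

The graphs are NOT isomorphic.

Counting triangles (3-cliques): G1 has 4, G2 has 6.
Triangle count is an isomorphism invariant, so differing triangle counts rule out isomorphism.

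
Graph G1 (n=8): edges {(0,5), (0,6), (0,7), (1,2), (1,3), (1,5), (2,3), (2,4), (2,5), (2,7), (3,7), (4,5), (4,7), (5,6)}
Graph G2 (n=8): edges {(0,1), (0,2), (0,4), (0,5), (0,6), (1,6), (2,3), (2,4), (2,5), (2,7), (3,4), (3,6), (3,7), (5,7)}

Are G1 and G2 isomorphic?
Yes, isomorphic

The graphs are isomorphic.
One valid mapping φ: V(G1) → V(G2): 0→6, 1→5, 2→2, 3→7, 4→4, 5→0, 6→1, 7→3

Verify φ preserves adjacency — for each edge of G1, its image is an edge of G2:
  (0,5) → (φ(0),φ(5)) = (0,6) ∈ E(G2) ✓
  (0,6) → (φ(0),φ(6)) = (1,6) ∈ E(G2) ✓
  (0,7) → (φ(0),φ(7)) = (3,6) ∈ E(G2) ✓
  (1,2) → (φ(1),φ(2)) = (2,5) ∈ E(G2) ✓
  (1,3) → (φ(1),φ(3)) = (5,7) ∈ E(G2) ✓
  (1,5) → (φ(1),φ(5)) = (0,5) ∈ E(G2) ✓
  (2,3) → (φ(2),φ(3)) = (2,7) ∈ E(G2) ✓
  (2,4) → (φ(2),φ(4)) = (2,4) ∈ E(G2) ✓
  (2,5) → (φ(2),φ(5)) = (0,2) ∈ E(G2) ✓
  (2,7) → (φ(2),φ(7)) = (2,3) ∈ E(G2) ✓
  (3,7) → (φ(3),φ(7)) = (3,7) ∈ E(G2) ✓
  (4,5) → (φ(4),φ(5)) = (0,4) ∈ E(G2) ✓
  (4,7) → (φ(4),φ(7)) = (3,4) ∈ E(G2) ✓
  (5,6) → (φ(5),φ(6)) = (0,1) ∈ E(G2) ✓
All 14 edges of G1 map to edges of G2, and |E(G1)| = |E(G2)| = 14, so φ is a bijection on edges as well as vertices. Hence G1 ≅ G2.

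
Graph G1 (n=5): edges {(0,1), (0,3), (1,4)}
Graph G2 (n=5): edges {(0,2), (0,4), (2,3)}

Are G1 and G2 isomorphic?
Yes, isomorphic

The graphs are isomorphic.
One valid mapping φ: V(G1) → V(G2): 0→2, 1→0, 2→1, 3→3, 4→4

Verify φ preserves adjacency — for each edge of G1, its image is an edge of G2:
  (0,1) → (φ(0),φ(1)) = (0,2) ∈ E(G2) ✓
  (0,3) → (φ(0),φ(3)) = (2,3) ∈ E(G2) ✓
  (1,4) → (φ(1),φ(4)) = (0,4) ∈ E(G2) ✓
All 3 edges of G1 map to edges of G2, and |E(G1)| = |E(G2)| = 3, so φ is a bijection on edges as well as vertices. Hence G1 ≅ G2.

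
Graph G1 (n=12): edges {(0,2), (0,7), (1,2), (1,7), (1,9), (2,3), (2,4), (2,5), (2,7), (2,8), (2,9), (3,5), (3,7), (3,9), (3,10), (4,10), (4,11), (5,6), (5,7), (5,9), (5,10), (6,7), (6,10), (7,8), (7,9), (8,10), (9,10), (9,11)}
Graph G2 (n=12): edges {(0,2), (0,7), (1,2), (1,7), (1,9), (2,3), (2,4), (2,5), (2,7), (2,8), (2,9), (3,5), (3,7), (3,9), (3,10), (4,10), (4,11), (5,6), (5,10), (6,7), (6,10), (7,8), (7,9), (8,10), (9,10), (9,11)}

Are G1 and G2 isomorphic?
No, not isomorphic

The graphs are NOT isomorphic.

Counting edges: G1 has 28 edge(s); G2 has 26 edge(s).
Edge count is an isomorphism invariant (a bijection on vertices induces a bijection on edges), so differing edge counts rule out isomorphism.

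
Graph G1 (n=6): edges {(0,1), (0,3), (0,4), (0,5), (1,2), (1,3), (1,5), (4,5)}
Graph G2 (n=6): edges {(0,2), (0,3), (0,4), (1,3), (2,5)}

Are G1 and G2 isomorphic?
No, not isomorphic

The graphs are NOT isomorphic.

Degrees in G1: deg(0)=4, deg(1)=4, deg(2)=1, deg(3)=2, deg(4)=2, deg(5)=3.
Sorted degree sequence of G1: [4, 4, 3, 2, 2, 1].
Degrees in G2: deg(0)=3, deg(1)=1, deg(2)=2, deg(3)=2, deg(4)=1, deg(5)=1.
Sorted degree sequence of G2: [3, 2, 2, 1, 1, 1].
The (sorted) degree sequence is an isomorphism invariant, so since G1 and G2 have different degree sequences they cannot be isomorphic.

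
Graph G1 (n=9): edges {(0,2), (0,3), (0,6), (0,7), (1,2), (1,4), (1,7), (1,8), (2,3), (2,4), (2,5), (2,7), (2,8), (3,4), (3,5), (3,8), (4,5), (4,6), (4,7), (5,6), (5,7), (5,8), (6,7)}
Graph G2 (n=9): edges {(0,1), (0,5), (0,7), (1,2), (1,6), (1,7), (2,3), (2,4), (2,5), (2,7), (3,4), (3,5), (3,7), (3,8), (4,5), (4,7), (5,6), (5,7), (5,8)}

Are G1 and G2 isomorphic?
No, not isomorphic

The graphs are NOT isomorphic.

Degrees in G1: deg(0)=4, deg(1)=4, deg(2)=7, deg(3)=5, deg(4)=6, deg(5)=6, deg(6)=4, deg(7)=6, deg(8)=4.
Sorted degree sequence of G1: [7, 6, 6, 6, 5, 4, 4, 4, 4].
Degrees in G2: deg(0)=3, deg(1)=4, deg(2)=5, deg(3)=5, deg(4)=4, deg(5)=7, deg(6)=2, deg(7)=6, deg(8)=2.
Sorted degree sequence of G2: [7, 6, 5, 5, 4, 4, 3, 2, 2].
The (sorted) degree sequence is an isomorphism invariant, so since G1 and G2 have different degree sequences they cannot be isomorphic.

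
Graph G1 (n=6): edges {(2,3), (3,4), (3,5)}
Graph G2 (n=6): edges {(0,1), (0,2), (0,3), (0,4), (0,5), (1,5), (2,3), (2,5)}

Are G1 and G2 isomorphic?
No, not isomorphic

The graphs are NOT isomorphic.

Counting triangles (3-cliques): G1 has 0, G2 has 3.
Triangle count is an isomorphism invariant, so differing triangle counts rule out isomorphism.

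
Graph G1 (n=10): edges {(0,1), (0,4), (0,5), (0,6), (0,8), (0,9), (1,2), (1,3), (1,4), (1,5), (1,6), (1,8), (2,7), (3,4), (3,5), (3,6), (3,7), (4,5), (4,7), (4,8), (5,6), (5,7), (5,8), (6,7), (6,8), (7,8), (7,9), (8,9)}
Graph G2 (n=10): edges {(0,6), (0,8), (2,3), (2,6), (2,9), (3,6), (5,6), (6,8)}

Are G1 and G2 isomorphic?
No, not isomorphic

The graphs are NOT isomorphic.

Connected components of G1: 1 component(s) with vertex sets [[0, 1, 2, 3, 4, 5, 6, 7, 8, 9]], sizes [10].
Connected components of G2: 4 component(s) with vertex sets [[1], [4], [7], [0, 2, 3, 5, 6, 8, 9]], sizes [1, 1, 1, 7].
The number of connected components (and the multiset of component sizes) is an isomorphism invariant — an isomorphism maps each component of G1 bijectively onto a component of G2. Since G1 has 1 component(s) and G2 has 4, they cannot be isomorphic.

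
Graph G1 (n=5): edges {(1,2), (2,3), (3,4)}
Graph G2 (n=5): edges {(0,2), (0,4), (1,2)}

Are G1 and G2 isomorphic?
Yes, isomorphic

The graphs are isomorphic.
One valid mapping φ: V(G1) → V(G2): 0→3, 1→1, 2→2, 3→0, 4→4

Verify φ preserves adjacency — for each edge of G1, its image is an edge of G2:
  (1,2) → (φ(1),φ(2)) = (1,2) ∈ E(G2) ✓
  (2,3) → (φ(2),φ(3)) = (0,2) ∈ E(G2) ✓
  (3,4) → (φ(3),φ(4)) = (0,4) ∈ E(G2) ✓
All 3 edges of G1 map to edges of G2, and |E(G1)| = |E(G2)| = 3, so φ is a bijection on edges as well as vertices. Hence G1 ≅ G2.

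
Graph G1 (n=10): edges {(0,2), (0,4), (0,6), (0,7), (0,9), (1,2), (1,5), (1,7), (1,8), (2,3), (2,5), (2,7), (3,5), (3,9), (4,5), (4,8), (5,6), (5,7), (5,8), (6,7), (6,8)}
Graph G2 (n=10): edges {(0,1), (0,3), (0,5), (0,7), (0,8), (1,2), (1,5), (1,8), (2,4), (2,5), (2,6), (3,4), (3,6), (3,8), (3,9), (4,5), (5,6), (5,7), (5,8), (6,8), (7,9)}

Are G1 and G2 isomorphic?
Yes, isomorphic

The graphs are isomorphic.
One valid mapping φ: V(G1) → V(G2): 0→3, 1→1, 2→0, 3→7, 4→4, 5→5, 6→6, 7→8, 8→2, 9→9

Verify φ preserves adjacency — for each edge of G1, its image is an edge of G2:
  (0,2) → (φ(0),φ(2)) = (0,3) ∈ E(G2) ✓
  (0,4) → (φ(0),φ(4)) = (3,4) ∈ E(G2) ✓
  (0,6) → (φ(0),φ(6)) = (3,6) ∈ E(G2) ✓
  (0,7) → (φ(0),φ(7)) = (3,8) ∈ E(G2) ✓
  (0,9) → (φ(0),φ(9)) = (3,9) ∈ E(G2) ✓
  (1,2) → (φ(1),φ(2)) = (0,1) ∈ E(G2) ✓
  (1,5) → (φ(1),φ(5)) = (1,5) ∈ E(G2) ✓
  (1,7) → (φ(1),φ(7)) = (1,8) ∈ E(G2) ✓
  (1,8) → (φ(1),φ(8)) = (1,2) ∈ E(G2) ✓
  (2,3) → (φ(2),φ(3)) = (0,7) ∈ E(G2) ✓
  (2,5) → (φ(2),φ(5)) = (0,5) ∈ E(G2) ✓
  (2,7) → (φ(2),φ(7)) = (0,8) ∈ E(G2) ✓
  (3,5) → (φ(3),φ(5)) = (5,7) ∈ E(G2) ✓
  (3,9) → (φ(3),φ(9)) = (7,9) ∈ E(G2) ✓
  (4,5) → (φ(4),φ(5)) = (4,5) ∈ E(G2) ✓
  (4,8) → (φ(4),φ(8)) = (2,4) ∈ E(G2) ✓
  (5,6) → (φ(5),φ(6)) = (5,6) ∈ E(G2) ✓
  (5,7) → (φ(5),φ(7)) = (5,8) ∈ E(G2) ✓
  (5,8) → (φ(5),φ(8)) = (2,5) ∈ E(G2) ✓
  (6,7) → (φ(6),φ(7)) = (6,8) ∈ E(G2) ✓
  (6,8) → (φ(6),φ(8)) = (2,6) ∈ E(G2) ✓
All 21 edges of G1 map to edges of G2, and |E(G1)| = |E(G2)| = 21, so φ is a bijection on edges as well as vertices. Hence G1 ≅ G2.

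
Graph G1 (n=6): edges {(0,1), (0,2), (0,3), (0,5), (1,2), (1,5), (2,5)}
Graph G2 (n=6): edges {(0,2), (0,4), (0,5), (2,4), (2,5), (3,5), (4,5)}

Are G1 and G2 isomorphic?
Yes, isomorphic

The graphs are isomorphic.
One valid mapping φ: V(G1) → V(G2): 0→5, 1→2, 2→4, 3→3, 4→1, 5→0

Verify φ preserves adjacency — for each edge of G1, its image is an edge of G2:
  (0,1) → (φ(0),φ(1)) = (2,5) ∈ E(G2) ✓
  (0,2) → (φ(0),φ(2)) = (4,5) ∈ E(G2) ✓
  (0,3) → (φ(0),φ(3)) = (3,5) ∈ E(G2) ✓
  (0,5) → (φ(0),φ(5)) = (0,5) ∈ E(G2) ✓
  (1,2) → (φ(1),φ(2)) = (2,4) ∈ E(G2) ✓
  (1,5) → (φ(1),φ(5)) = (0,2) ∈ E(G2) ✓
  (2,5) → (φ(2),φ(5)) = (0,4) ∈ E(G2) ✓
All 7 edges of G1 map to edges of G2, and |E(G1)| = |E(G2)| = 7, so φ is a bijection on edges as well as vertices. Hence G1 ≅ G2.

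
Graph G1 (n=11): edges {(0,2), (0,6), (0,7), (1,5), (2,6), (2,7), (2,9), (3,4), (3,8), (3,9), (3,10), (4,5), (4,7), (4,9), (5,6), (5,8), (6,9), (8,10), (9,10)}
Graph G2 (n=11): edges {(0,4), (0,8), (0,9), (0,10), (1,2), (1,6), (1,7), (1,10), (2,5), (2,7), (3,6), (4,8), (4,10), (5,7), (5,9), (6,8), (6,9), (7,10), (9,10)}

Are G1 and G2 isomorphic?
Yes, isomorphic

The graphs are isomorphic.
One valid mapping φ: V(G1) → V(G2): 0→2, 1→3, 2→7, 3→0, 4→9, 5→6, 6→1, 7→5, 8→8, 9→10, 10→4

Verify φ preserves adjacency — for each edge of G1, its image is an edge of G2:
  (0,2) → (φ(0),φ(2)) = (2,7) ∈ E(G2) ✓
  (0,6) → (φ(0),φ(6)) = (1,2) ∈ E(G2) ✓
  (0,7) → (φ(0),φ(7)) = (2,5) ∈ E(G2) ✓
  (1,5) → (φ(1),φ(5)) = (3,6) ∈ E(G2) ✓
  (2,6) → (φ(2),φ(6)) = (1,7) ∈ E(G2) ✓
  (2,7) → (φ(2),φ(7)) = (5,7) ∈ E(G2) ✓
  (2,9) → (φ(2),φ(9)) = (7,10) ∈ E(G2) ✓
  (3,4) → (φ(3),φ(4)) = (0,9) ∈ E(G2) ✓
  (3,8) → (φ(3),φ(8)) = (0,8) ∈ E(G2) ✓
  (3,9) → (φ(3),φ(9)) = (0,10) ∈ E(G2) ✓
  (3,10) → (φ(3),φ(10)) = (0,4) ∈ E(G2) ✓
  (4,5) → (φ(4),φ(5)) = (6,9) ∈ E(G2) ✓
  (4,7) → (φ(4),φ(7)) = (5,9) ∈ E(G2) ✓
  (4,9) → (φ(4),φ(9)) = (9,10) ∈ E(G2) ✓
  (5,6) → (φ(5),φ(6)) = (1,6) ∈ E(G2) ✓
  (5,8) → (φ(5),φ(8)) = (6,8) ∈ E(G2) ✓
  (6,9) → (φ(6),φ(9)) = (1,10) ∈ E(G2) ✓
  (8,10) → (φ(8),φ(10)) = (4,8) ∈ E(G2) ✓
  (9,10) → (φ(9),φ(10)) = (4,10) ∈ E(G2) ✓
All 19 edges of G1 map to edges of G2, and |E(G1)| = |E(G2)| = 19, so φ is a bijection on edges as well as vertices. Hence G1 ≅ G2.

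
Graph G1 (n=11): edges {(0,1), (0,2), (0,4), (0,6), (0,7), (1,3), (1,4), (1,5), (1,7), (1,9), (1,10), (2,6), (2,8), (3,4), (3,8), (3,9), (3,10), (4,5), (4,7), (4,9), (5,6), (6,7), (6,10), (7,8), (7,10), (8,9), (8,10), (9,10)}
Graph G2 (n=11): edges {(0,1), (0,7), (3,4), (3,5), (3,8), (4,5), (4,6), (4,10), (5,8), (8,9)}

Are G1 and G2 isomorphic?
No, not isomorphic

The graphs are NOT isomorphic.

Connected components of G1: 1 component(s) with vertex sets [[0, 1, 2, 3, 4, 5, 6, 7, 8, 9, 10]], sizes [11].
Connected components of G2: 3 component(s) with vertex sets [[2], [0, 1, 7], [3, 4, 5, 6, 8, 9, 10]], sizes [1, 3, 7].
The number of connected components (and the multiset of component sizes) is an isomorphism invariant — an isomorphism maps each component of G1 bijectively onto a component of G2. Since G1 has 1 component(s) and G2 has 3, they cannot be isomorphic.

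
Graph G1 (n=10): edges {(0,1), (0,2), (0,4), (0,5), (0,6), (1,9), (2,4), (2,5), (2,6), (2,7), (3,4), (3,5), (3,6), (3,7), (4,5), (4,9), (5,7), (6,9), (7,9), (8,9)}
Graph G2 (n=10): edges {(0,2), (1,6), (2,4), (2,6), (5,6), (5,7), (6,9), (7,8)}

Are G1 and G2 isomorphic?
No, not isomorphic

The graphs are NOT isomorphic.

Connected components of G1: 1 component(s) with vertex sets [[0, 1, 2, 3, 4, 5, 6, 7, 8, 9]], sizes [10].
Connected components of G2: 2 component(s) with vertex sets [[3], [0, 1, 2, 4, 5, 6, 7, 8, 9]], sizes [1, 9].
The number of connected components (and the multiset of component sizes) is an isomorphism invariant — an isomorphism maps each component of G1 bijectively onto a component of G2. Since G1 has 1 component(s) and G2 has 2, they cannot be isomorphic.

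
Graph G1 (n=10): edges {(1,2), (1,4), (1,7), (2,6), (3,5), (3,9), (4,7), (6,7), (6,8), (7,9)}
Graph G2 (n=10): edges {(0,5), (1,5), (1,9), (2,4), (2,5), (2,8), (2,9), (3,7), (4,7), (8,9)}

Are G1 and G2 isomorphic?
Yes, isomorphic

The graphs are isomorphic.
One valid mapping φ: V(G1) → V(G2): 0→6, 1→9, 2→1, 3→7, 4→8, 5→3, 6→5, 7→2, 8→0, 9→4

Verify φ preserves adjacency — for each edge of G1, its image is an edge of G2:
  (1,2) → (φ(1),φ(2)) = (1,9) ∈ E(G2) ✓
  (1,4) → (φ(1),φ(4)) = (8,9) ∈ E(G2) ✓
  (1,7) → (φ(1),φ(7)) = (2,9) ∈ E(G2) ✓
  (2,6) → (φ(2),φ(6)) = (1,5) ∈ E(G2) ✓
  (3,5) → (φ(3),φ(5)) = (3,7) ∈ E(G2) ✓
  (3,9) → (φ(3),φ(9)) = (4,7) ∈ E(G2) ✓
  (4,7) → (φ(4),φ(7)) = (2,8) ∈ E(G2) ✓
  (6,7) → (φ(6),φ(7)) = (2,5) ∈ E(G2) ✓
  (6,8) → (φ(6),φ(8)) = (0,5) ∈ E(G2) ✓
  (7,9) → (φ(7),φ(9)) = (2,4) ∈ E(G2) ✓
All 10 edges of G1 map to edges of G2, and |E(G1)| = |E(G2)| = 10, so φ is a bijection on edges as well as vertices. Hence G1 ≅ G2.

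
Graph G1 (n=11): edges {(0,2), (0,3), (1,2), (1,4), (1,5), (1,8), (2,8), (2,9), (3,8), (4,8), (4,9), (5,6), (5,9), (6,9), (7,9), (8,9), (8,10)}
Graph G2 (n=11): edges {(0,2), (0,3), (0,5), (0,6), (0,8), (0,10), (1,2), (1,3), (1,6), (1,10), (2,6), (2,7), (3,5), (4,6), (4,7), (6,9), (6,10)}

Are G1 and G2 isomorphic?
Yes, isomorphic

The graphs are isomorphic.
One valid mapping φ: V(G1) → V(G2): 0→7, 1→1, 2→2, 3→4, 4→10, 5→3, 6→5, 7→8, 8→6, 9→0, 10→9

Verify φ preserves adjacency — for each edge of G1, its image is an edge of G2:
  (0,2) → (φ(0),φ(2)) = (2,7) ∈ E(G2) ✓
  (0,3) → (φ(0),φ(3)) = (4,7) ∈ E(G2) ✓
  (1,2) → (φ(1),φ(2)) = (1,2) ∈ E(G2) ✓
  (1,4) → (φ(1),φ(4)) = (1,10) ∈ E(G2) ✓
  (1,5) → (φ(1),φ(5)) = (1,3) ∈ E(G2) ✓
  (1,8) → (φ(1),φ(8)) = (1,6) ∈ E(G2) ✓
  (2,8) → (φ(2),φ(8)) = (2,6) ∈ E(G2) ✓
  (2,9) → (φ(2),φ(9)) = (0,2) ∈ E(G2) ✓
  (3,8) → (φ(3),φ(8)) = (4,6) ∈ E(G2) ✓
  (4,8) → (φ(4),φ(8)) = (6,10) ∈ E(G2) ✓
  (4,9) → (φ(4),φ(9)) = (0,10) ∈ E(G2) ✓
  (5,6) → (φ(5),φ(6)) = (3,5) ∈ E(G2) ✓
  (5,9) → (φ(5),φ(9)) = (0,3) ∈ E(G2) ✓
  (6,9) → (φ(6),φ(9)) = (0,5) ∈ E(G2) ✓
  (7,9) → (φ(7),φ(9)) = (0,8) ∈ E(G2) ✓
  (8,9) → (φ(8),φ(9)) = (0,6) ∈ E(G2) ✓
  (8,10) → (φ(8),φ(10)) = (6,9) ∈ E(G2) ✓
All 17 edges of G1 map to edges of G2, and |E(G1)| = |E(G2)| = 17, so φ is a bijection on edges as well as vertices. Hence G1 ≅ G2.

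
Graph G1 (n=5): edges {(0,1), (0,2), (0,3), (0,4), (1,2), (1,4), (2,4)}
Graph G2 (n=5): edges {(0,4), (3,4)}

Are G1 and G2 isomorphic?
No, not isomorphic

The graphs are NOT isomorphic.

Degrees in G1: deg(0)=4, deg(1)=3, deg(2)=3, deg(3)=1, deg(4)=3.
Sorted degree sequence of G1: [4, 3, 3, 3, 1].
Degrees in G2: deg(0)=1, deg(1)=0, deg(2)=0, deg(3)=1, deg(4)=2.
Sorted degree sequence of G2: [2, 1, 1, 0, 0].
The (sorted) degree sequence is an isomorphism invariant, so since G1 and G2 have different degree sequences they cannot be isomorphic.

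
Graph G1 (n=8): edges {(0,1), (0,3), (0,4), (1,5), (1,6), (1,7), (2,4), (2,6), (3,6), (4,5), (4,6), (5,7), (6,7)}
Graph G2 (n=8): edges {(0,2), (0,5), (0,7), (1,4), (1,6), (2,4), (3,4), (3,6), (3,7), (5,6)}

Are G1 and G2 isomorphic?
No, not isomorphic

The graphs are NOT isomorphic.

Degrees in G1: deg(0)=3, deg(1)=4, deg(2)=2, deg(3)=2, deg(4)=4, deg(5)=3, deg(6)=5, deg(7)=3.
Sorted degree sequence of G1: [5, 4, 4, 3, 3, 3, 2, 2].
Degrees in G2: deg(0)=3, deg(1)=2, deg(2)=2, deg(3)=3, deg(4)=3, deg(5)=2, deg(6)=3, deg(7)=2.
Sorted degree sequence of G2: [3, 3, 3, 3, 2, 2, 2, 2].
The (sorted) degree sequence is an isomorphism invariant, so since G1 and G2 have different degree sequences they cannot be isomorphic.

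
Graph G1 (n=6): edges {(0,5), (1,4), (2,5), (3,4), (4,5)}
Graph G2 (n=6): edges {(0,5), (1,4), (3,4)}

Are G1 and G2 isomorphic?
No, not isomorphic

The graphs are NOT isomorphic.

Connected components of G1: 1 component(s) with vertex sets [[0, 1, 2, 3, 4, 5]], sizes [6].
Connected components of G2: 3 component(s) with vertex sets [[2], [0, 5], [1, 3, 4]], sizes [1, 2, 3].
The number of connected components (and the multiset of component sizes) is an isomorphism invariant — an isomorphism maps each component of G1 bijectively onto a component of G2. Since G1 has 1 component(s) and G2 has 3, they cannot be isomorphic.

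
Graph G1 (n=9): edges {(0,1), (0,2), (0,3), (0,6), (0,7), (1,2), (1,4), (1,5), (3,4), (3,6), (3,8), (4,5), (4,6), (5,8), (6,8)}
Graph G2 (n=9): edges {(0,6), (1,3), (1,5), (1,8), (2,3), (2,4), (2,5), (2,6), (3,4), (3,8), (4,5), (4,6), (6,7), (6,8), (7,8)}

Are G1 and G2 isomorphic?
Yes, isomorphic

The graphs are isomorphic.
One valid mapping φ: V(G1) → V(G2): 0→6, 1→8, 2→7, 3→4, 4→3, 5→1, 6→2, 7→0, 8→5

Verify φ preserves adjacency — for each edge of G1, its image is an edge of G2:
  (0,1) → (φ(0),φ(1)) = (6,8) ∈ E(G2) ✓
  (0,2) → (φ(0),φ(2)) = (6,7) ∈ E(G2) ✓
  (0,3) → (φ(0),φ(3)) = (4,6) ∈ E(G2) ✓
  (0,6) → (φ(0),φ(6)) = (2,6) ∈ E(G2) ✓
  (0,7) → (φ(0),φ(7)) = (0,6) ∈ E(G2) ✓
  (1,2) → (φ(1),φ(2)) = (7,8) ∈ E(G2) ✓
  (1,4) → (φ(1),φ(4)) = (3,8) ∈ E(G2) ✓
  (1,5) → (φ(1),φ(5)) = (1,8) ∈ E(G2) ✓
  (3,4) → (φ(3),φ(4)) = (3,4) ∈ E(G2) ✓
  (3,6) → (φ(3),φ(6)) = (2,4) ∈ E(G2) ✓
  (3,8) → (φ(3),φ(8)) = (4,5) ∈ E(G2) ✓
  (4,5) → (φ(4),φ(5)) = (1,3) ∈ E(G2) ✓
  (4,6) → (φ(4),φ(6)) = (2,3) ∈ E(G2) ✓
  (5,8) → (φ(5),φ(8)) = (1,5) ∈ E(G2) ✓
  (6,8) → (φ(6),φ(8)) = (2,5) ∈ E(G2) ✓
All 15 edges of G1 map to edges of G2, and |E(G1)| = |E(G2)| = 15, so φ is a bijection on edges as well as vertices. Hence G1 ≅ G2.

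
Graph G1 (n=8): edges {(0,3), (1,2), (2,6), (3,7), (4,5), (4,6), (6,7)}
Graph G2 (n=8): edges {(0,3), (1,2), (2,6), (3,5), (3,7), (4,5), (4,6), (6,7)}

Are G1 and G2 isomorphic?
No, not isomorphic

The graphs are NOT isomorphic.

Counting edges: G1 has 7 edge(s); G2 has 8 edge(s).
Edge count is an isomorphism invariant (a bijection on vertices induces a bijection on edges), so differing edge counts rule out isomorphism.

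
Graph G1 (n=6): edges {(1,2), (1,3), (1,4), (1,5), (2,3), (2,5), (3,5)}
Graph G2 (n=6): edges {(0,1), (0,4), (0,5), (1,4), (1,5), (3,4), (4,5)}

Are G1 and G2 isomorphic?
Yes, isomorphic

The graphs are isomorphic.
One valid mapping φ: V(G1) → V(G2): 0→2, 1→4, 2→5, 3→0, 4→3, 5→1

Verify φ preserves adjacency — for each edge of G1, its image is an edge of G2:
  (1,2) → (φ(1),φ(2)) = (4,5) ∈ E(G2) ✓
  (1,3) → (φ(1),φ(3)) = (0,4) ∈ E(G2) ✓
  (1,4) → (φ(1),φ(4)) = (3,4) ∈ E(G2) ✓
  (1,5) → (φ(1),φ(5)) = (1,4) ∈ E(G2) ✓
  (2,3) → (φ(2),φ(3)) = (0,5) ∈ E(G2) ✓
  (2,5) → (φ(2),φ(5)) = (1,5) ∈ E(G2) ✓
  (3,5) → (φ(3),φ(5)) = (0,1) ∈ E(G2) ✓
All 7 edges of G1 map to edges of G2, and |E(G1)| = |E(G2)| = 7, so φ is a bijection on edges as well as vertices. Hence G1 ≅ G2.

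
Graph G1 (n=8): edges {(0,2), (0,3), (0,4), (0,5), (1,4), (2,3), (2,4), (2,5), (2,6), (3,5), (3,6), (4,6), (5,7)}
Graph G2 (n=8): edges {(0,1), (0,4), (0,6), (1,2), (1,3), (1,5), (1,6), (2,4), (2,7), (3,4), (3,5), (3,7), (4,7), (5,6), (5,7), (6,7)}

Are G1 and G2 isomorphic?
No, not isomorphic

The graphs are NOT isomorphic.

Degrees in G1: deg(0)=4, deg(1)=1, deg(2)=5, deg(3)=4, deg(4)=4, deg(5)=4, deg(6)=3, deg(7)=1.
Sorted degree sequence of G1: [5, 4, 4, 4, 4, 3, 1, 1].
Degrees in G2: deg(0)=3, deg(1)=5, deg(2)=3, deg(3)=4, deg(4)=4, deg(5)=4, deg(6)=4, deg(7)=5.
Sorted degree sequence of G2: [5, 5, 4, 4, 4, 4, 3, 3].
The (sorted) degree sequence is an isomorphism invariant, so since G1 and G2 have different degree sequences they cannot be isomorphic.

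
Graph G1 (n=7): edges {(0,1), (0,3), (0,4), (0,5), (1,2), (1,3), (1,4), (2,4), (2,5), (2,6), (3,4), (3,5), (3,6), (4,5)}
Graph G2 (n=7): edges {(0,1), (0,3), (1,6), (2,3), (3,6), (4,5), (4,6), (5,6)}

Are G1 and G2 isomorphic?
No, not isomorphic

The graphs are NOT isomorphic.

Degrees in G1: deg(0)=4, deg(1)=4, deg(2)=4, deg(3)=5, deg(4)=5, deg(5)=4, deg(6)=2.
Sorted degree sequence of G1: [5, 5, 4, 4, 4, 4, 2].
Degrees in G2: deg(0)=2, deg(1)=2, deg(2)=1, deg(3)=3, deg(4)=2, deg(5)=2, deg(6)=4.
Sorted degree sequence of G2: [4, 3, 2, 2, 2, 2, 1].
The (sorted) degree sequence is an isomorphism invariant, so since G1 and G2 have different degree sequences they cannot be isomorphic.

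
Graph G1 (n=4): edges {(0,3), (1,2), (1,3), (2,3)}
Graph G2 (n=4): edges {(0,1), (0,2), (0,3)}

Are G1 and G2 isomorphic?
No, not isomorphic

The graphs are NOT isomorphic.

Degrees in G1: deg(0)=1, deg(1)=2, deg(2)=2, deg(3)=3.
Sorted degree sequence of G1: [3, 2, 2, 1].
Degrees in G2: deg(0)=3, deg(1)=1, deg(2)=1, deg(3)=1.
Sorted degree sequence of G2: [3, 1, 1, 1].
The (sorted) degree sequence is an isomorphism invariant, so since G1 and G2 have different degree sequences they cannot be isomorphic.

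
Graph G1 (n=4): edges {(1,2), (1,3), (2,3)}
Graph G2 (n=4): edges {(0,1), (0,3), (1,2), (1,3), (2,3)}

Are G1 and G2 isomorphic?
No, not isomorphic

The graphs are NOT isomorphic.

Degrees in G1: deg(0)=0, deg(1)=2, deg(2)=2, deg(3)=2.
Sorted degree sequence of G1: [2, 2, 2, 0].
Degrees in G2: deg(0)=2, deg(1)=3, deg(2)=2, deg(3)=3.
Sorted degree sequence of G2: [3, 3, 2, 2].
The (sorted) degree sequence is an isomorphism invariant, so since G1 and G2 have different degree sequences they cannot be isomorphic.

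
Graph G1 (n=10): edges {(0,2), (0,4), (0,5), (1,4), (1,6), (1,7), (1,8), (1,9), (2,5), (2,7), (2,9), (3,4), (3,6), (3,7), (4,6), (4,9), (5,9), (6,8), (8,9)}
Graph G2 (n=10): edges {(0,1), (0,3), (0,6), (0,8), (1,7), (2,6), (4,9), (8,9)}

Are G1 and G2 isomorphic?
No, not isomorphic

The graphs are NOT isomorphic.

Connected components of G1: 1 component(s) with vertex sets [[0, 1, 2, 3, 4, 5, 6, 7, 8, 9]], sizes [10].
Connected components of G2: 2 component(s) with vertex sets [[5], [0, 1, 2, 3, 4, 6, 7, 8, 9]], sizes [1, 9].
The number of connected components (and the multiset of component sizes) is an isomorphism invariant — an isomorphism maps each component of G1 bijectively onto a component of G2. Since G1 has 1 component(s) and G2 has 2, they cannot be isomorphic.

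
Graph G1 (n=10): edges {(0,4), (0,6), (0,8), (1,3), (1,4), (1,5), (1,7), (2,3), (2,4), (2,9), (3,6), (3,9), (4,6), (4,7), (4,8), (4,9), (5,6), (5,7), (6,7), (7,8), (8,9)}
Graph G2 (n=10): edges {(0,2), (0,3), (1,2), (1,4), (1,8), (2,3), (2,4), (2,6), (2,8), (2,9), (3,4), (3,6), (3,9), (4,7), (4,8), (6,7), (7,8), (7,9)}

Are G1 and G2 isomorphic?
No, not isomorphic

The graphs are NOT isomorphic.

Counting triangles (3-cliques): G1 has 10, G2 has 9.
Triangle count is an isomorphism invariant, so differing triangle counts rule out isomorphism.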